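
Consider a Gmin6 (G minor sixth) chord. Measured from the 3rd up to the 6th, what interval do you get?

Spelling the chord: G B♭ D E.
The 3rd is B♭ and the 6th is E.
B♭ up to E is 6 semitones, a half step wider than a perfect fourth, so the interval is augmented.

augmented fourth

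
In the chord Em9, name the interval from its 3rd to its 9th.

major seventh

Spelling the chord: E–G–B–D–F#.
The 3rd is G and the 9th is F#.
G up to F# spans 7 letter names and 11 semitones — a major seventh.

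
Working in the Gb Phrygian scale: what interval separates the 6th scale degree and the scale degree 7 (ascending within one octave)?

major second

Gb phrygian: Gb Abb Bbb Cb Db Ebb Fb.
So we need the interval from Ebb up to Fb.
Ebb up to Fb spans 2 letter names and 2 semitones — a major second.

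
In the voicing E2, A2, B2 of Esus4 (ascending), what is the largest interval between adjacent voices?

perfect fourth

Adjacent intervals: E2→A2 = perfect fourth; A2→B2 = major second.
The largest is E2 to A2, a perfect fourth (5 semitones).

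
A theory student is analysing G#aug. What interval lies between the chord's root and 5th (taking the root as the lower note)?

augmented fifth

The chord tones of G# augmented are G# B# D##.
So we need the interval from G# up to D##.
5 letter names make it a fifth; at 8 semitones (a half step wider than perfect) the quality is augmented.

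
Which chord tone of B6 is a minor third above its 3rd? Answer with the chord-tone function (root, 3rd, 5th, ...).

5th

B6 (B major sixth) is spelled B–D#–F#–G#.
The 3rd is D#. A minor third above D# is F#.
F# is the chord's 5th.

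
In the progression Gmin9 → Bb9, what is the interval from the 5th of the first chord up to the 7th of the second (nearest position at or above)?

The 5th of Gmin9 is D; the 7th of Bb9 is Ab.
5 letter names make it a fifth; at 6 semitones (a half step narrower than perfect) the quality is diminished.

diminished 5th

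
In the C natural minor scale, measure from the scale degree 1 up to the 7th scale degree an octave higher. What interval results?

Spelling the C natural minor scale: C D Eb F G Ab Bb.
The scale degree 1 is C and the 7th scale degree (up an octave) is Bb.
C up to Bb is 22 semitones, a half step narrower than a major fourteenth, so the interval is minor.

minor fourteenth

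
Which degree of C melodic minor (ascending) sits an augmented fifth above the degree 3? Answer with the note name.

B

The scale is C D Eb F G A B.
The degree 3 is Eb; an augmented fifth above that is B — scale degree 7.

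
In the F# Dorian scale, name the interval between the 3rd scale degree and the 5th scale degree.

Spelling the F# Dorian scale: F# G# A B C# D# E.
3rd scale degree = A; 5th degree = C#.
Counting 3 letters and 4 half steps from A gives a major third.

M3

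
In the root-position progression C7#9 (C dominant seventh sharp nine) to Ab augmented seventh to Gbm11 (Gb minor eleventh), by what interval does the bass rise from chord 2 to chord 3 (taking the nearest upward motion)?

minor 7th

The roots are Ab and Gb.
7 letter names make it a seventh; at 10 semitones (a half step narrower than major) the quality is minor.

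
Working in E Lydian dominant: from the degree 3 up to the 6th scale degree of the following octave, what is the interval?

E lydian dominant: E F♯ G♯ A♯ B C♯ D.
That puts G♯ below C♯.
G♯ up to C♯ spans 11 letter names and 17 semitones — a perfect eleventh.

perfect eleventh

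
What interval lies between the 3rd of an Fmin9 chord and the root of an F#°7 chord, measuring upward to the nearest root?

The 3rd of Fmin9 is Ab; the root of F#°7 is F#.
From Ab to F#: 10 semitones over a sixth = augmented.

augmented sixth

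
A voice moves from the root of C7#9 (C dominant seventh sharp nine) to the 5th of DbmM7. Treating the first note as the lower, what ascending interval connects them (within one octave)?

C7#9 (C dominant seventh sharp nine) has C as its root, and DbmM7 has Ab as its 5th.
C up to Ab is 8 semitones, a half step narrower than a major sixth, so the interval is minor.

minor sixth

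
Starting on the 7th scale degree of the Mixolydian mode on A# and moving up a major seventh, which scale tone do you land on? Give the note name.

F##

The scale is A# B# C## D# E# F## G#.
The 7th scale degree is G#; a major seventh above that is F## — scale degree 6.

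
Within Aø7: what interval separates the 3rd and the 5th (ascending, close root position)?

minor third

A half-diminished seventh is spelled A, C, Eb, G.
The 3rd is C and the 5th is Eb.
From C to Eb: 3 semitones over a third = minor.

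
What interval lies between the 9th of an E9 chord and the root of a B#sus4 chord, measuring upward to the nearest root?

The 9th of E9 is F#; the root of B#sus4 is B#.
From F# to B#: 6 semitones over a fourth = augmented.

augmented fourth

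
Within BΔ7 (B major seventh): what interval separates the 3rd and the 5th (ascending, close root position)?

minor third

Spelling the chord: B-D♯-F♯-A♯.
The 3rd is D♯ and the 5th is F♯.
From D♯ to F♯: 3 semitones over a third = minor.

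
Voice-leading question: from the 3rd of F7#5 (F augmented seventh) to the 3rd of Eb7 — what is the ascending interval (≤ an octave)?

The 3rd of F7#5 (F augmented seventh) is A; the 3rd of Eb7 is G.
From A to G: 10 semitones over a seventh = minor.

m7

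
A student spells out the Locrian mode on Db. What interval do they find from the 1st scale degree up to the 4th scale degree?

perfect fourth

The scale runs Db Ebb Fb Gb Abb Bbb Cb.
That puts Db below Gb.
Counting 4 letters and 5 half steps from Db gives a perfect fourth.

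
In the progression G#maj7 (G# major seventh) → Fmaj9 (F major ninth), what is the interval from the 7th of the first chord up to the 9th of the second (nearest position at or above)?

d2

G#maj7 (G# major seventh) has F## as its 7th, and Fmaj9 (F major ninth) has G as its 9th.
2 letter names make it a second; at 0 semitones (a whole step narrower than major) the quality is diminished.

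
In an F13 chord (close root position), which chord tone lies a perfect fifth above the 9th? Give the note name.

The chord tones of F13 are F-A-C-Eb-G-D.
The 9th is G. A perfect fifth above G is D.
D is the chord's 13th.

D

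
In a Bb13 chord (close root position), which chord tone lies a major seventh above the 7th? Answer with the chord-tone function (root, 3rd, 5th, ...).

13th

Spelling the chord: Bb-D-F-Ab-C-G.
The 7th is Ab. A major seventh above Ab is G.
G is the chord's 13th.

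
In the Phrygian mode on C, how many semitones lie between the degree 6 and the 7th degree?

The scale is C Db Eb F G Ab Bb.
Ab up to Bb is a major second — 2 semitones.

2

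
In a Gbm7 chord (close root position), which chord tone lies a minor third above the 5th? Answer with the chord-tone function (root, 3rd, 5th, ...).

Spelling the chord: Gb–Bbb–Db–Fb.
The 5th is Db. A minor third above Db is Fb.
Fb is the chord's 7th.

7th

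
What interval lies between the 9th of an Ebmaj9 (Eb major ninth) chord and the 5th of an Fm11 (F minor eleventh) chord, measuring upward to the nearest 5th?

perfect fifth

The 9th of Ebmaj9 (Eb major ninth) is F; the 5th of Fm11 (F minor eleventh) is C.
Counting 5 letters and 7 half steps from F gives a perfect fifth.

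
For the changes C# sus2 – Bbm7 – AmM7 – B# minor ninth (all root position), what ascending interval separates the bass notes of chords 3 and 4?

The roots are A and B#.
2 letter names make it a second; at 3 semitones (a half step wider than major) the quality is augmented.

augmented second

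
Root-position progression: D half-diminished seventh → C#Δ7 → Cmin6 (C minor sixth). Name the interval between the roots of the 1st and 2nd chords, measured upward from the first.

The roots are D and C#.
From D to C# is 11 semitones, exactly the major seventh.

major seventh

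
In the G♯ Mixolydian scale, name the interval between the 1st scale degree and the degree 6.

major sixth

Spelling the G♯ Mixolydian scale: G♯ A♯ B♯ C♯ D♯ E♯ F♯.
So we need the interval from G♯ up to E♯.
Counting 6 letters and 9 half steps from G♯ gives a major sixth.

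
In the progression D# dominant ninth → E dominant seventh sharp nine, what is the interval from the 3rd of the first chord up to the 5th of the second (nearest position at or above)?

diminished fourth

The 3rd of D# dominant ninth is F##; the 5th of E dominant seventh sharp nine is B.
F## up to B is 4 semitones, a half step narrower than a perfect fourth, so the interval is diminished.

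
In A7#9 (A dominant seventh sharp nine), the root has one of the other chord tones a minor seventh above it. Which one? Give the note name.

The chord tones of A7#9 (A dominant seventh sharp nine) are A C# E G B#.
The root is A. A minor seventh above A is G.
G is the chord's 7th.

G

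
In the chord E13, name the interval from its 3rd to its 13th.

perfect 11th

E13 (E dominant thirteenth) is spelled E G# B D F# C#.
The 3rd is G# and the 13th is C#.
Counting 11 letters and 17 half steps from G# gives a perfect eleventh.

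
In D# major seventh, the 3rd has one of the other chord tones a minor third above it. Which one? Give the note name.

Spelling the chord: D#-F##-A#-C##.
The 3rd is F##. A minor third above F## is A#.
A# is the chord's 5th.

A#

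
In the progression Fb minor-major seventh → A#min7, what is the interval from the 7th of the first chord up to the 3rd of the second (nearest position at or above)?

augmented sixth

The 7th of Fb minor-major seventh is Eb; the 3rd of A#min7 is C#.
From Eb to C#: 10 semitones over a sixth = augmented.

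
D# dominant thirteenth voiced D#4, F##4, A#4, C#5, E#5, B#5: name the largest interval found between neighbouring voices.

perfect 5th

Adjacent intervals: D#4→F##4 = major third; F##4→A#4 = minor third; A#4→C#5 = minor third; C#5→E#5 = major third; E#5→B#5 = perfect fifth.
The largest is E#5 to B#5, a perfect fifth (7 semitones).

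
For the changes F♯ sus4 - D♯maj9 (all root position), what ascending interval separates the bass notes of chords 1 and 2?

major sixth

The roots are F♯ and D♯.
From F♯ to D♯ is 9 semitones, exactly the major sixth.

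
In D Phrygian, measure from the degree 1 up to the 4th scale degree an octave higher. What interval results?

D phrygian: D Eb F G A Bb C.
That puts D below G.
From D to G is 17 semitones, exactly the perfect eleventh.

perfect eleventh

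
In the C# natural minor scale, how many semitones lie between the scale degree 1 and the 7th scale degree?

10

The scale is C# D# E F# G# A B.
C# up to B is a minor seventh — 10 semitones.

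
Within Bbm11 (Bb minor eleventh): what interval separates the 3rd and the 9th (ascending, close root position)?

The chord tones of Bb minor eleventh are Bb Db F Ab C Eb.
That puts Db below C.
From Db to C is 11 semitones, exactly the major seventh.

major 7th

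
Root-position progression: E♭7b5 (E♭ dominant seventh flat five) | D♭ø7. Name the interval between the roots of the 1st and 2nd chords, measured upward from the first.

minor 7th

The roots are E♭ and D♭.
E♭ up to D♭ is 10 semitones, a half step narrower than a major seventh, so the interval is minor.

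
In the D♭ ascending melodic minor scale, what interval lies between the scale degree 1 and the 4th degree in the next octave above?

perfect eleventh

D♭ melodic minor: D♭ E♭ F♭ G♭ A♭ B♭ C.
Scale degree 1 = D♭; scale degree 4 (up an octave) = G♭.
From D♭ to G♭ is 17 semitones, exactly the perfect eleventh.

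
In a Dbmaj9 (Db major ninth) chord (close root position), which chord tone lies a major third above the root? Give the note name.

F

Dbmaj9: Db–F–Ab–C–Eb.
The root is Db. A major third above Db is F.
F is the chord's 3rd.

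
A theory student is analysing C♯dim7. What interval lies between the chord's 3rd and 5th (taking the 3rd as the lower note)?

The chord tones of C♯dim7 are C♯ E G B♭.
So we need the interval from E up to G.
E up to G is 3 semitones, a half step narrower than a major third, so the interval is minor.

minor third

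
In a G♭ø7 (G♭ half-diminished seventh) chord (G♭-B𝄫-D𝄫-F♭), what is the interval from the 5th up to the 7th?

That puts D𝄫 below F♭.
From D𝄫 to F♭ is 4 semitones, exactly the major third.

major third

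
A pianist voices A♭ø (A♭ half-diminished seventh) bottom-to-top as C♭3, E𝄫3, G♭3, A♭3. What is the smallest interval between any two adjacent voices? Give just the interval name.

major second

Adjacent intervals: C♭3→E𝄫3 = minor third; E𝄫3→G♭3 = major third; G♭3→A♭3 = major second.
The smallest is G♭3 to A♭3, a major second (2 semitones).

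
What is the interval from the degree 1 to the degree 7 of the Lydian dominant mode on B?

The scale runs B C♯ D♯ E♯ F♯ G♯ A.
The degree 1 is B and the 7th scale degree is A.
From B to A: 10 semitones over a seventh = minor.

m7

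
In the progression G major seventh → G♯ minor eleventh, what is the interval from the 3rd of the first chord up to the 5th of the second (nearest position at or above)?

major third

G major seventh has B as its 3rd, and G♯ minor eleventh has D♯ as its 5th.
Counting 3 letters and 4 half steps from B gives a major third.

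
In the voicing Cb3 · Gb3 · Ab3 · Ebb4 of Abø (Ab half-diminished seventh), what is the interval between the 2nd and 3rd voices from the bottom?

Those voices are Gb3 and Ab3.
Counting 2 letters and 2 half steps from Gb gives a major second.

major second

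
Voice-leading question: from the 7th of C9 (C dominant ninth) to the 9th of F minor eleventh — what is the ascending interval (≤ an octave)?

C9 (C dominant ninth) has Bb as its 7th, and F minor eleventh has G as its 9th.
From Bb to G is 9 semitones, exactly the major sixth.

major sixth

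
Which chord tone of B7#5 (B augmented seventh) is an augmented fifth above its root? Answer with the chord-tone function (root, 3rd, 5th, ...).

Spelling the chord: B–D#–F##–A.
The root is B. An augmented fifth above B is F##.
F## is the chord's 5th.

5th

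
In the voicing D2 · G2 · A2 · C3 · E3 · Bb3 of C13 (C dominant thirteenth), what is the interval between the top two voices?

Those voices are E3 and Bb3.
E up to Bb is 6 semitones, a half step narrower than a perfect fifth, so the interval is diminished.

diminished 5th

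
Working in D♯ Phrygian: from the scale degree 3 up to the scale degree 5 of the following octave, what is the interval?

The scale runs D♯ E F♯ G♯ A♯ B C♯.
That puts F♯ below A♯.
From F♯ to A♯ is 16 semitones, exactly the major tenth.

M10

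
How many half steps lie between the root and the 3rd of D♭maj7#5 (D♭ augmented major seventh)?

D♭ augmented major seventh: D♭, F, A, C.
D♭ to F is a major third: 4 semitones.

4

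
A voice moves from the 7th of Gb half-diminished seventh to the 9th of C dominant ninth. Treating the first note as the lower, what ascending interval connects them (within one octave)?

augmented sixth

Gb half-diminished seventh has Fb as its 7th, and C dominant ninth has D as its 9th.
Fb up to D is 10 semitones, a half step wider than a major sixth, so the interval is augmented.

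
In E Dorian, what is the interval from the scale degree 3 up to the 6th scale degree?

augmented 4th

The scale runs E F♯ G A B C♯ D.
The scale degree 3 is G and the 6th degree is C♯.
G up to C♯ is 6 semitones, a half step wider than a perfect fourth, so the interval is augmented.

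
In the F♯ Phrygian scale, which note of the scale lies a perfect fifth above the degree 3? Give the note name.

E

The scale is F♯ G A B C♯ D E.
The degree 3 is A; a perfect fifth above that is E — scale degree 7.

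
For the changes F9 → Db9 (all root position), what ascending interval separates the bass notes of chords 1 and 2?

The roots are F and Db.
6 letter names make it a sixth; at 8 semitones (a half step narrower than major) the quality is minor.

minor sixth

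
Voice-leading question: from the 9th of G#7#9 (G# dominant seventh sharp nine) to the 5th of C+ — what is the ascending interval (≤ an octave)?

G#7#9 (G# dominant seventh sharp nine) has A## as its 9th, and C+ has G# as its 5th.
From A## to G#: 9 semitones over a seventh = diminished.

diminished 7th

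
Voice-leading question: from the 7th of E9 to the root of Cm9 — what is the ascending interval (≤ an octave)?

The 7th of E9 is D; the root of Cm9 is C.
From D to C: 10 semitones over a seventh = minor.

minor 7th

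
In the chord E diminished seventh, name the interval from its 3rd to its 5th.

The chord tones of Edim7 are E G Bb Db.
So we need the interval from G up to Bb.
G up to Bb is 3 semitones, a half step narrower than a major third, so the interval is minor.

minor 3rd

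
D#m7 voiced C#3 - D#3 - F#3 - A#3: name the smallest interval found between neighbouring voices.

Adjacent intervals: C#3→D#3 = major second; D#3→F#3 = minor third; F#3→A#3 = major third.
The smallest is C#3 to D#3, a major second (2 semitones).

major second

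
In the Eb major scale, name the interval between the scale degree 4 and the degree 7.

The scale runs Eb F G Ab Bb C D.
That puts Ab below D.
4 letter names make it a fourth; at 6 semitones (a half step wider than perfect) the quality is augmented.

augmented fourth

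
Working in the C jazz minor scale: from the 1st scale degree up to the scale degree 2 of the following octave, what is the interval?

major 9th

Spelling the C jazz minor scale: C D E♭ F G A B.
1st scale degree = C; 2nd degree (up an octave) = D.
C up to D spans 9 letter names and 14 semitones — a major ninth.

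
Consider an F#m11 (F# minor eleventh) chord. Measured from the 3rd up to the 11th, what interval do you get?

major ninth

F# minor eleventh: F#, A, C#, E, G#, B.
The 3rd is A and the 11th is B.
From A to B is 14 semitones, exactly the major ninth.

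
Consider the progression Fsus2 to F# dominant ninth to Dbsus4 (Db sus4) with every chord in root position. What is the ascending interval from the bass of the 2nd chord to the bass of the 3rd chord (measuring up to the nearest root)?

d6

The roots are F# and Db.
6 letter names make it a sixth; at 7 semitones (a whole step narrower than major) the quality is diminished.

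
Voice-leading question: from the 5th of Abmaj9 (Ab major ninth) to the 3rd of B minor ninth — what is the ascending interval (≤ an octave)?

Abmaj9 (Ab major ninth) has Eb as its 5th, and B minor ninth has D as its 3rd.
Eb up to D spans 7 letter names and 11 semitones — a major seventh.

major seventh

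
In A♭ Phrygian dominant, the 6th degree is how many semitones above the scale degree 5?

The scale is A♭ B𝄫 C D♭ E♭ F♭ G♭.
E♭ up to F♭ is a minor second — 1 semitone.

1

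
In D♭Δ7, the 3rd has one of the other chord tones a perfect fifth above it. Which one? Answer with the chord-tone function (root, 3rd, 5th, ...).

The chord tones of D♭Δ7 (D♭ major seventh) are D♭–F–A♭–C.
The 3rd is F. A perfect fifth above F is C.
C is the chord's 7th.

7th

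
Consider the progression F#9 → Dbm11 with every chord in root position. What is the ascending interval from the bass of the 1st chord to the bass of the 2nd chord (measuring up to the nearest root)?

diminished sixth

The roots are F# and Db.
From F# to Db: 7 semitones over a sixth = diminished.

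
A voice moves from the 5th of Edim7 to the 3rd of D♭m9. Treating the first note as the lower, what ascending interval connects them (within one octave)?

diminished fifth

Edim7 has B♭ as its 5th, and D♭m9 has F♭ as its 3rd.
B♭ up to F♭ is 6 semitones, a half step narrower than a perfect fifth, so the interval is diminished.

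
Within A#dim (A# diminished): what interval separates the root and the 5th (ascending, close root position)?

A#° (A# diminished): A#, C#, E.
Root = A#; 5th = E.
A# up to E is 6 semitones, a half step narrower than a perfect fifth, so the interval is diminished.

diminished fifth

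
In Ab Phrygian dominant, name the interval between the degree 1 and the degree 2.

m2

The scale runs Ab Bbb C Db Eb Fb Gb.
So we need the interval from Ab up to Bbb.
Ab up to Bbb is 1 semitone, a half step narrower than a major second, so the interval is minor.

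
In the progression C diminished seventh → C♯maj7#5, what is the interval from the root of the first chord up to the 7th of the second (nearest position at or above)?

The root of C diminished seventh is C; the 7th of C♯maj7#5 is B♯.
C up to B♯ is 12 semitones, a half step wider than a major seventh, so the interval is augmented.

augmented seventh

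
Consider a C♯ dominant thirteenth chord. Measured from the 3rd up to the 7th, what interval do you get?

d5

The chord tones of C♯13 are C♯–E♯–G♯–B–D♯–A♯.
3rd = E♯; 7th = B.
E♯ up to B is 6 semitones, a half step narrower than a perfect fifth, so the interval is diminished.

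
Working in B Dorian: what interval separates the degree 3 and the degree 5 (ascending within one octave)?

major third

The scale runs B C# D E F# G# A.
Degree 3 = D; 5th scale degree = F#.
D up to F# spans 3 letter names and 4 semitones — a major third.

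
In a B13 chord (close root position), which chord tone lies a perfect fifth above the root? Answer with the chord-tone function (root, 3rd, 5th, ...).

5th

Spelling the chord: B, D#, F#, A, C#, G#.
The root is B. A perfect fifth above B is F#.
F# is the chord's 5th.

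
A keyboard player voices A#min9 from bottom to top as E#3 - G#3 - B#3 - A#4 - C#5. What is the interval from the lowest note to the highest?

The outer voices are E#3 and C#5.
From E# to C#: 20 semitones over a thirteenth = minor.

minor thirteenth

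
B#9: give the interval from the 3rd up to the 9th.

B# dominant ninth is spelled B#-D##-F##-A#-C##.
So we need the interval from D## up to C##.
From D## to C##: 10 semitones over a seventh = minor.

minor 7th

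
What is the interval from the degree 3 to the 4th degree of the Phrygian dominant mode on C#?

Spelling the Phrygian dominant mode on C#: C# D E# F# G# A B.
That puts E# below F#.
2 letter names make it a second; at 1 semitone (a half step narrower than major) the quality is minor.

minor 2nd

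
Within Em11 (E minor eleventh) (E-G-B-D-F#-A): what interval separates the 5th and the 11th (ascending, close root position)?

minor seventh

5th = B; 11th = A.
B up to A is 10 semitones, a half step narrower than a major seventh, so the interval is minor.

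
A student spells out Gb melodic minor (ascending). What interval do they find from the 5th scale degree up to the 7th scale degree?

Gb melodic minor: Gb Ab Bbb Cb Db Eb F.
The 5th scale degree is Db and the 7th scale degree is F.
Db up to F spans 3 letter names and 4 semitones — a major third.

M3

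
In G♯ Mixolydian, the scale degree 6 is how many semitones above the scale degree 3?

The scale is G♯ A♯ B♯ C♯ D♯ E♯ F♯.
B♯ up to E♯ is a perfect fourth — 5 semitones.

5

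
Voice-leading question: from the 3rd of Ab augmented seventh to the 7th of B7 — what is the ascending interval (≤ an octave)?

The 3rd of Ab augmented seventh is C; the 7th of B7 is A.
Counting 6 letters and 9 half steps from C gives a major sixth.

M6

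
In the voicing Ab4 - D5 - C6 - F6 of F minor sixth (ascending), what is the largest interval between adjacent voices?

minor 7th

Adjacent intervals: Ab4→D5 = augmented fourth; D5→C6 = minor seventh; C6→F6 = perfect fourth.
The largest is D5 to C6, a minor seventh (10 semitones).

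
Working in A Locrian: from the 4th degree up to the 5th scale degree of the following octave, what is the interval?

minor ninth

The scale runs A B♭ C D E♭ F G.
4th degree = D; scale degree 5 (up an octave) = E♭.
D up to E♭ is 13 semitones, a half step narrower than a major ninth, so the interval is minor.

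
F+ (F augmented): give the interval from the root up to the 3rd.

Spelling the chord: F A C#.
That puts F below A.
Counting 3 letters and 4 half steps from F gives a major third.

major 3rd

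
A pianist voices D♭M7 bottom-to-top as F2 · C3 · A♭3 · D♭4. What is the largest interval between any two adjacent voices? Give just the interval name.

minor sixth

Adjacent intervals: F2→C3 = perfect fifth; C3→A♭3 = minor sixth; A♭3→D♭4 = perfect fourth.
The largest is C3 to A♭3, a minor sixth (8 semitones).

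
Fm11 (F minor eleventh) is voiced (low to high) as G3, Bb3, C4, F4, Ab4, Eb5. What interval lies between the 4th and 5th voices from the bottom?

minor 3rd

Those voices are F4 and Ab4.
F up to Ab is 3 semitones, a half step narrower than a major third, so the interval is minor.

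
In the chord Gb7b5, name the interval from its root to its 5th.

The chord tones of Gb dominant seventh flat five are Gb Bb Dbb Fb.
Root = Gb; 5th = Dbb.
5 letter names make it a fifth; at 6 semitones (a half step narrower than perfect) the quality is diminished.

diminished fifth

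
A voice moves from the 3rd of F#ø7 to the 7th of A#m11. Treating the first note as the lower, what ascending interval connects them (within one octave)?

F#ø7 has A as its 3rd, and A#m11 has G# as its 7th.
From A to G# is 11 semitones, exactly the major seventh.

major seventh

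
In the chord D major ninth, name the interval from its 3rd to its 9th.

minor seventh

Dmaj9 (D major ninth) is spelled D, F♯, A, C♯, E.
So we need the interval from F♯ up to E.
From F♯ to E: 10 semitones over a seventh = minor.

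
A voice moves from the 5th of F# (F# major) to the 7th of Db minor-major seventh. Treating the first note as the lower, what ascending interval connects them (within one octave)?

The 5th of F# (F# major) is C#; the 7th of Db minor-major seventh is C.
8 letter names make it an octave; at 11 semitones (a half step narrower than perfect) the quality is diminished.

diminished octave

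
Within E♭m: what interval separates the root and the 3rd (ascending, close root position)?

minor 3rd

E♭min: E♭ G♭ B♭.
So we need the interval from E♭ up to G♭.
E♭ up to G♭ is 3 semitones, a half step narrower than a major third, so the interval is minor.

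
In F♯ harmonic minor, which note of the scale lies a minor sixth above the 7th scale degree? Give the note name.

The scale is F♯ G♯ A B C♯ D E♯.
The 7th scale degree is E♯; a minor sixth above that is C♯ — scale degree 5.

C#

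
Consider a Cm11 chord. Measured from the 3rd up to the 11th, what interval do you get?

major ninth

C minor eleventh: C E♭ G B♭ D F.
That puts E♭ below F.
E♭ up to F spans 9 letter names and 14 semitones — a major ninth.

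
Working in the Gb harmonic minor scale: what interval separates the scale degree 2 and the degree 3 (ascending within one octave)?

minor second

Gb harmonic minor: Gb Ab Bbb Cb Db Ebb F.
That puts Ab below Bbb.
2 letter names make it a second; at 1 semitone (a half step narrower than major) the quality is minor.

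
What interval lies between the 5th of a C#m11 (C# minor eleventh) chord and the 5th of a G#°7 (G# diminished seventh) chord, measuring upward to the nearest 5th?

The 5th of C#m11 (C# minor eleventh) is G#; the 5th of G#°7 (G# diminished seventh) is D.
From G# to D: 6 semitones over a fifth = diminished.

d5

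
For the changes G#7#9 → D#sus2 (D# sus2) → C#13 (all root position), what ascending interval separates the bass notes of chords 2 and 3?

The roots are D# and C#.
From D# to C#: 10 semitones over a seventh = minor.

minor seventh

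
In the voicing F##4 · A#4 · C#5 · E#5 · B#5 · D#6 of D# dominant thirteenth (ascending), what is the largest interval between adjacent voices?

Adjacent intervals: F##4→A#4 = minor third; A#4→C#5 = minor third; C#5→E#5 = major third; E#5→B#5 = perfect fifth; B#5→D#6 = minor third.
The largest is E#5 to B#5, a perfect fifth (7 semitones).

perfect fifth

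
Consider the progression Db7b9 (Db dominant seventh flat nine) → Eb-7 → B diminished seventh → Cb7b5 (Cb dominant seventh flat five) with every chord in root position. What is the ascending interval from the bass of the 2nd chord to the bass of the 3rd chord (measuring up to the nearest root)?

The roots are Eb and B.
5 letter names make it a fifth; at 8 semitones (a half step wider than perfect) the quality is augmented.

A5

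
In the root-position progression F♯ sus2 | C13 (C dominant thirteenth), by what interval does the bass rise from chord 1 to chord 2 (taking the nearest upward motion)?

The roots are F♯ and C.
F♯ up to C is 6 semitones, a half step narrower than a perfect fifth, so the interval is diminished.

diminished 5th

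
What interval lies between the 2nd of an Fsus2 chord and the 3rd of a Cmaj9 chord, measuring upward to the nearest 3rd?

Fsus2 has G as its 2nd, and Cmaj9 has E as its 3rd.
From G to E is 9 semitones, exactly the major sixth.

M6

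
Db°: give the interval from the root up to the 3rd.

minor third

The chord tones of Db diminished are Db Fb Abb.
Root = Db; 3rd = Fb.
3 letter names make it a third; at 3 semitones (a half step narrower than major) the quality is minor.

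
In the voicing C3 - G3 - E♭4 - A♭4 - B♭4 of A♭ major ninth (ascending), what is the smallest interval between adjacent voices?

major second

Adjacent intervals: C3→G3 = perfect fifth; G3→E♭4 = minor sixth; E♭4→A♭4 = perfect fourth; A♭4→B♭4 = major second.
The smallest is A♭4 to B♭4, a major second (2 semitones).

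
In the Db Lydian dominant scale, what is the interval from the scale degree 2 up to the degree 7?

minor sixth

Db lydian dominant: Db Eb F G Ab Bb Cb.
The scale degree 2 is Eb and the degree 7 is Cb.
From Eb to Cb: 8 semitones over a sixth = minor.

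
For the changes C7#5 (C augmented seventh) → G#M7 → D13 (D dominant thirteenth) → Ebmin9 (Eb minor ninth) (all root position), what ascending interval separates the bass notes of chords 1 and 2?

The roots are C and G#.
C up to G# is 8 semitones, a half step wider than a perfect fifth, so the interval is augmented.

augmented fifth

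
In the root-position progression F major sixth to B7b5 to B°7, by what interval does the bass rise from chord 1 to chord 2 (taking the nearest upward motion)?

The roots are F and B.
4 letter names make it a fourth; at 6 semitones (a half step wider than perfect) the quality is augmented.

augmented 4th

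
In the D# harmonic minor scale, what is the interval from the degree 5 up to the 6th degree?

The scale runs D# E# F# G# A# B C##.
Degree 5 = A#; degree 6 = B.
2 letter names make it a second; at 1 semitone (a half step narrower than major) the quality is minor.

minor 2nd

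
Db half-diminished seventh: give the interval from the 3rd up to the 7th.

perfect fifth

The chord tones of Db half-diminished seventh are Db Fb Abb Cb.
3rd = Fb; 7th = Cb.
Counting 5 letters and 7 half steps from Fb gives a perfect fifth.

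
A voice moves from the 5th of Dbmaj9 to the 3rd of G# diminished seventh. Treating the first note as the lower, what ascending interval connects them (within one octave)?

augmented 2nd

The 5th of Dbmaj9 is Ab; the 3rd of G# diminished seventh is B.
From Ab to B: 3 semitones over a second = augmented.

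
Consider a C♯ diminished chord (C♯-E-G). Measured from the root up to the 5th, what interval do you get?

That puts C♯ below G.
C♯ up to G is 6 semitones, a half step narrower than a perfect fifth, so the interval is diminished.

diminished fifth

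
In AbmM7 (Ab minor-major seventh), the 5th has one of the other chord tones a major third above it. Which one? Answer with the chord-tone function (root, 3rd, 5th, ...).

7th

AbmM7: Ab, Cb, Eb, G.
The 5th is Eb. A major third above Eb is G.
G is the chord's 7th.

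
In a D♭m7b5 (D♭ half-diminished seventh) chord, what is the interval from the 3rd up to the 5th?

minor 3rd

Spelling the chord: D♭-F♭-A𝄫-C♭.
The 3rd is F♭ and the 5th is A𝄫.
F♭ up to A𝄫 is 3 semitones, a half step narrower than a major third, so the interval is minor.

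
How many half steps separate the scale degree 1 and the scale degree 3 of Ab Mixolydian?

4

The scale is Ab Bb C Db Eb F Gb.
Ab up to C is a major third — 4 semitones.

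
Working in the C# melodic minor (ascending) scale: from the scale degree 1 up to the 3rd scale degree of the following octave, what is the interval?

minor tenth

C# melodic minor: C# D# E F# G# A# B#.
The scale degree 1 is C# and the degree 3 (up an octave) is E.
From C# to E: 15 semitones over a tenth = minor.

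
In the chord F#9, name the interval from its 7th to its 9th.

The chord tones of F# dominant ninth are F#-A#-C#-E-G#.
That puts E below G#.
E up to G# spans 3 letter names and 4 semitones — a major third.

major third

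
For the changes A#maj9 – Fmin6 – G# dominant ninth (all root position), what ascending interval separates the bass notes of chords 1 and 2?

The roots are A# and F.
6 letter names make it a sixth; at 7 semitones (a whole step narrower than major) the quality is diminished.

diminished sixth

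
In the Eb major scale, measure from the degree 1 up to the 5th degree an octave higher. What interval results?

Eb major: Eb F G Ab Bb C D.
So we need the interval from Eb up to Bb.
Eb up to Bb spans 12 letter names and 19 semitones — a perfect twelfth.

perfect twelfth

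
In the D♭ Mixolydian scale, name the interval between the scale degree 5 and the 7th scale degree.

minor 3rd

The scale runs D♭ E♭ F G♭ A♭ B♭ C♭.
So we need the interval from A♭ up to C♭.
3 letter names make it a third; at 3 semitones (a half step narrower than major) the quality is minor.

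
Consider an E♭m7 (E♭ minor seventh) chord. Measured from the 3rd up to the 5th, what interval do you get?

major third

E♭-7 (E♭ minor seventh) is spelled E♭, G♭, B♭, D♭.
The 3rd is G♭ and the 5th is B♭.
From G♭ to B♭ is 4 semitones, exactly the major third.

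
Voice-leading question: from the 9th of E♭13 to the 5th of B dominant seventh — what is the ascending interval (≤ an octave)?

A1

E♭13 has F as its 9th, and B dominant seventh has F♯ as its 5th.
1 letter names make it a unison; at 1 semitone (a half step wider than perfect) the quality is augmented.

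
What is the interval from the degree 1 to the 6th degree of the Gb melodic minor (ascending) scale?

major sixth

Gb melodic minor: Gb Ab Bbb Cb Db Eb F.
Degree 1 = Gb; 6th degree = Eb.
Gb up to Eb spans 6 letter names and 9 semitones — a major sixth.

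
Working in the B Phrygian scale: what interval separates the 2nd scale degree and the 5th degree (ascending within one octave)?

Spelling the B Phrygian scale: B C D E F♯ G A.
So we need the interval from C up to F♯.
From C to F♯: 6 semitones over a fourth = augmented.

augmented fourth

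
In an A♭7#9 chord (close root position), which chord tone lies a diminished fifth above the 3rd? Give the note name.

A♭ dominant seventh sharp nine is spelled A♭–C–E♭–G♭–B.
The 3rd is C. A diminished fifth above C is G♭.
G♭ is the chord's 7th.

Gb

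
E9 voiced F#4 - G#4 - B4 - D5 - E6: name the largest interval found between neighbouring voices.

major 9th

Adjacent intervals: F#4→G#4 = major second; G#4→B4 = minor third; B4→D5 = minor third; D5→E6 = major ninth.
The largest is D5 to E6, a major ninth (14 semitones).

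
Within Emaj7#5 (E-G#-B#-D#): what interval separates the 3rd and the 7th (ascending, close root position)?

perfect fifth

So we need the interval from G# up to D#.
G# up to D# spans 5 letter names and 7 semitones — a perfect fifth.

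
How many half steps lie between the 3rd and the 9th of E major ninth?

10

Emaj9 is spelled E G♯ B D♯ F♯.
G♯ to F♯ is a minor seventh: 10 semitones.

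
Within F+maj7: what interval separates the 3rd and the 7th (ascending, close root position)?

The chord tones of Fmaj7#5 (F augmented major seventh) are F, A, C#, E.
That puts A below E.
Counting 5 letters and 7 half steps from A gives a perfect fifth.

perfect fifth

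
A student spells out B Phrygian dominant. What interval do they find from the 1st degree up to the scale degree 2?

minor second

The scale runs B C D# E F# G A.
So we need the interval from B up to C.
2 letter names make it a second; at 1 semitone (a half step narrower than major) the quality is minor.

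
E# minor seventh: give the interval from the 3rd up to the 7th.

perfect 5th

Spelling the chord: E#-G#-B#-D#.
The 3rd is G# and the 7th is D#.
G# up to D# spans 5 letter names and 7 semitones — a perfect fifth.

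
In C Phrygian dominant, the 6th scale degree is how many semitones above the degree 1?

8

The scale is C Db E F G Ab Bb.
C up to Ab is a minor sixth — 8 semitones.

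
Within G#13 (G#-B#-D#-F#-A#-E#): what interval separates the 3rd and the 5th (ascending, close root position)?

minor 3rd

The 3rd is B# and the 5th is D#.
From B# to D#: 3 semitones over a third = minor.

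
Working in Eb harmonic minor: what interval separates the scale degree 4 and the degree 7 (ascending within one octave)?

Spelling Eb harmonic minor: Eb F Gb Ab Bb Cb D.
The scale degree 4 is Ab and the 7th degree is D.
4 letter names make it a fourth; at 6 semitones (a half step wider than perfect) the quality is augmented.

augmented 4th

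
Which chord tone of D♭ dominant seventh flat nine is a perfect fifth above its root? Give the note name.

Ab

D♭7b9 is spelled D♭-F-A♭-C♭-E𝄫.
The root is D♭. A perfect fifth above D♭ is A♭.
A♭ is the chord's 5th.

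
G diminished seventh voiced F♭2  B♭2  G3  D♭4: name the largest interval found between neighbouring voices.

Adjacent intervals: F♭2→B♭2 = augmented fourth; B♭2→G3 = major sixth; G3→D♭4 = diminished fifth.
The largest is B♭2 to G3, a major sixth (9 semitones).

major sixth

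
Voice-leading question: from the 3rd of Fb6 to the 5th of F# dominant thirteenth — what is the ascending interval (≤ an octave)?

The 3rd of Fb6 is Ab; the 5th of F# dominant thirteenth is C#.
3 letter names make it a third; at 5 semitones (a half step wider than major) the quality is augmented.

augmented third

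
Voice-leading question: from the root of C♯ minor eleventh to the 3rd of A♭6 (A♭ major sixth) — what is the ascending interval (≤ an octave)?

C♯ minor eleventh has C♯ as its root, and A♭6 (A♭ major sixth) has C as its 3rd.
8 letter names make it an octave; at 11 semitones (a half step narrower than perfect) the quality is diminished.

diminished octave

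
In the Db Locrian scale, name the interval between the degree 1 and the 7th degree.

Spelling the Db Locrian scale: Db Ebb Fb Gb Abb Bbb Cb.
Degree 1 = Db; 7th scale degree = Cb.
Db up to Cb is 10 semitones, a half step narrower than a major seventh, so the interval is minor.

minor seventh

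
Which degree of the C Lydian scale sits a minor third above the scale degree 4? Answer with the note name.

A

The scale is C D E F# G A B.
The scale degree 4 is F#; a minor third above that is A — scale degree 6.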